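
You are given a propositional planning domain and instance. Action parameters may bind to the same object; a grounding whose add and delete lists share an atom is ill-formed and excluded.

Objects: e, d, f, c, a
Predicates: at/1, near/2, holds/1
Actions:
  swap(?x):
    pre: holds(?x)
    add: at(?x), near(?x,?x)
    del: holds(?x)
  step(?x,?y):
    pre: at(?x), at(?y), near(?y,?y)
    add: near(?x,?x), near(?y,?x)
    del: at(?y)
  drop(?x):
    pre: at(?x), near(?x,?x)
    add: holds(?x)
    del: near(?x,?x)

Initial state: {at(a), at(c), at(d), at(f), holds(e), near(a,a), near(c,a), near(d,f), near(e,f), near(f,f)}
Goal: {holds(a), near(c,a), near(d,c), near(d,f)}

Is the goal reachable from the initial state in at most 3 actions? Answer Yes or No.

1. step(d,f)  →  {at(a), at(c), at(d), holds(e), near(a,a), near(c,a), near(d,d), near(d,f), near(e,f), near(f,d), near(f,f)}
2. step(c,d)  →  {at(a), at(c), holds(e), near(a,a), near(c,a), near(c,c), near(d,c), near(d,d), near(d,f), near(e,f), near(f,d), near(f,f)}
3. drop(a)  →  {at(a), at(c), holds(a), holds(e), near(c,a), near(c,c), near(d,c), near(d,d), near(d,f), near(e,f), near(f,d), near(f,f)}
optimal plan length = 3; 3 ≤ 3

Yes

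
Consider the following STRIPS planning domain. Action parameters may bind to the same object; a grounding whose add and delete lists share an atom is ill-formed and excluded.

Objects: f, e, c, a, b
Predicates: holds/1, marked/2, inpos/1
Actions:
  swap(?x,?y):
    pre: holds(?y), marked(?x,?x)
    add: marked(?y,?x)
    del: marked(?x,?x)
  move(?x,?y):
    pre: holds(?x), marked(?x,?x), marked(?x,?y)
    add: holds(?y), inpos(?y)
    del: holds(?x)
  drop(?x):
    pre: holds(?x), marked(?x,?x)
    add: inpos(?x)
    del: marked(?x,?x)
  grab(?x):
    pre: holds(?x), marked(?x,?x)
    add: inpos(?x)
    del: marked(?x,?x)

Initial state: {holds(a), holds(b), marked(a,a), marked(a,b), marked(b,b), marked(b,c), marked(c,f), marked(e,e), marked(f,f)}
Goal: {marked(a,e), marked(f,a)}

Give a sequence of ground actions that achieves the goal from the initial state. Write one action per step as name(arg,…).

swap(f,a); swap(e,a); move(a,f); swap(a,f)

1. swap(f,a)  →  {holds(a), holds(b), marked(a,a), marked(a,b), marked(a,f), marked(b,b), marked(b,c), marked(c,f), marked(e,e)}
2. swap(e,a)  →  {holds(a), holds(b), marked(a,a), marked(a,b), marked(a,e), marked(a,f), marked(b,b), marked(b,c), marked(c,f)}
3. move(a,f)  →  {holds(b), holds(f), inpos(f), marked(a,a), marked(a,b), marked(a,e), marked(a,f), marked(b,b), marked(b,c), marked(c,f)}
4. swap(a,f)  →  {holds(b), holds(f), inpos(f), marked(a,b), marked(a,e), marked(a,f), marked(b,b), marked(b,c), marked(c,f), marked(f,a)}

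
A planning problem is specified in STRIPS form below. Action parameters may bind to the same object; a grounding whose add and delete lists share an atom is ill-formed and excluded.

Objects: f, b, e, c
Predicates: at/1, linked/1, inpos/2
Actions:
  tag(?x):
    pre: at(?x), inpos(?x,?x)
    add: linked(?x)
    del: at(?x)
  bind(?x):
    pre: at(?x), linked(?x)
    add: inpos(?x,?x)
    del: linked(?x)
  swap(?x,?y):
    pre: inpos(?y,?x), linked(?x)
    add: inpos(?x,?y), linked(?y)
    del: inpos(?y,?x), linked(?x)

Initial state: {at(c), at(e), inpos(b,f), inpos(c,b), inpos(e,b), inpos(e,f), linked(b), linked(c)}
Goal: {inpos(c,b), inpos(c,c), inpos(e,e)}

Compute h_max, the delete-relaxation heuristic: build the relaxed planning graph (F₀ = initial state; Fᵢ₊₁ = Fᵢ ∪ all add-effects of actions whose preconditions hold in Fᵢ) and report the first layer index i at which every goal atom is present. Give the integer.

2

F0 = init (8 atoms)
F1 = F0 ∪ {inpos(b,c), inpos(b,e), inpos(c,c), linked(e)}  (12 atoms)
F2 = F1 ∪ {inpos(e,e)}  (13 atoms)
goal ⊆ F2  ⇒  h_max = 2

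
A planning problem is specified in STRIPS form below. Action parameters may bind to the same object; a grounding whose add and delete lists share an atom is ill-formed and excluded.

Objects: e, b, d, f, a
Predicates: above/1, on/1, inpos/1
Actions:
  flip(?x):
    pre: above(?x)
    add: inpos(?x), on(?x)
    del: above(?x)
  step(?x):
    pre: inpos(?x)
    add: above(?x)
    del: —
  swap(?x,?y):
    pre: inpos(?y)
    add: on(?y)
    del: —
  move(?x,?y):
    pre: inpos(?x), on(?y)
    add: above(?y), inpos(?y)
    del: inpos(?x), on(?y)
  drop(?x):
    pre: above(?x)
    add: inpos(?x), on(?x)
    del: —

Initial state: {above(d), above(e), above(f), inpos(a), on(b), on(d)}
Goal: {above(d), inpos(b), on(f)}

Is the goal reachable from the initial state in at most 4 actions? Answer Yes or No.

1. flip(f)  →  {above(d), above(e), inpos(a), inpos(f), on(b), on(d), on(f)}
2. move(f,b)  →  {above(b), above(d), above(e), inpos(a), inpos(b), on(d), on(f)}
optimal plan length = 2; 2 ≤ 4

Yes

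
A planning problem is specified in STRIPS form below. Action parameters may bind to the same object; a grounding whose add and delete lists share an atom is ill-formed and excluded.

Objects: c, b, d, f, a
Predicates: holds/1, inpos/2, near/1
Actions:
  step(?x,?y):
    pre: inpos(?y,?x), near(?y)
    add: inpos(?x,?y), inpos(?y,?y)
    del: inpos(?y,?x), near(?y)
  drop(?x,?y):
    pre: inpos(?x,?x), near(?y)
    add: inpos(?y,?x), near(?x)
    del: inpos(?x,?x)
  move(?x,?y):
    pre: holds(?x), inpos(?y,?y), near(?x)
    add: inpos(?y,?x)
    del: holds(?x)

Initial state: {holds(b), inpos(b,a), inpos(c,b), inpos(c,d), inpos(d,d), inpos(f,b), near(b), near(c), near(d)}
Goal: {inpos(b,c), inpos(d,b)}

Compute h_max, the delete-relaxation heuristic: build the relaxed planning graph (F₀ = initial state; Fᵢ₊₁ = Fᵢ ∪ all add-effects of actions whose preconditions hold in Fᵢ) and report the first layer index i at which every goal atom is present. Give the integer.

F0 = init (9 atoms)
F1 = F0 ∪ {inpos(a,b), inpos(b,b), inpos(b,c), inpos(b,d), inpos(c,c), inpos(d,b), inpos(d,c)}  (16 atoms)
goal ⊆ F1  ⇒  h_max = 1

1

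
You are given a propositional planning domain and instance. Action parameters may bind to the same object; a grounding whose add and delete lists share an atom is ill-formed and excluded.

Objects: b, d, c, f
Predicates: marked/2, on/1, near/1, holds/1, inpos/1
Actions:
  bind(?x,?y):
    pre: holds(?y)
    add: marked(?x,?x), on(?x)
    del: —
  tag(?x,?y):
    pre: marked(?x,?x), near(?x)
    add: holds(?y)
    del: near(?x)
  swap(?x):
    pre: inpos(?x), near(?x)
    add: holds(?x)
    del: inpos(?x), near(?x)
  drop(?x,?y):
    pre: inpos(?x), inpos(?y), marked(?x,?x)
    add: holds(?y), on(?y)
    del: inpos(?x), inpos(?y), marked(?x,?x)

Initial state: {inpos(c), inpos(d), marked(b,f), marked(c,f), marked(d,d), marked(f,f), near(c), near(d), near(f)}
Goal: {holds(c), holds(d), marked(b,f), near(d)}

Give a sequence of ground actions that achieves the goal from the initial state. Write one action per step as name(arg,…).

1. tag(f,d)  →  {holds(d), inpos(c), inpos(d), marked(b,f), marked(c,f), marked(d,d), marked(f,f), near(c), near(d)}
2. swap(c)  →  {holds(c), holds(d), inpos(d), marked(b,f), marked(c,f), marked(d,d), marked(f,f), near(d)}

tag(f,d); swap(c)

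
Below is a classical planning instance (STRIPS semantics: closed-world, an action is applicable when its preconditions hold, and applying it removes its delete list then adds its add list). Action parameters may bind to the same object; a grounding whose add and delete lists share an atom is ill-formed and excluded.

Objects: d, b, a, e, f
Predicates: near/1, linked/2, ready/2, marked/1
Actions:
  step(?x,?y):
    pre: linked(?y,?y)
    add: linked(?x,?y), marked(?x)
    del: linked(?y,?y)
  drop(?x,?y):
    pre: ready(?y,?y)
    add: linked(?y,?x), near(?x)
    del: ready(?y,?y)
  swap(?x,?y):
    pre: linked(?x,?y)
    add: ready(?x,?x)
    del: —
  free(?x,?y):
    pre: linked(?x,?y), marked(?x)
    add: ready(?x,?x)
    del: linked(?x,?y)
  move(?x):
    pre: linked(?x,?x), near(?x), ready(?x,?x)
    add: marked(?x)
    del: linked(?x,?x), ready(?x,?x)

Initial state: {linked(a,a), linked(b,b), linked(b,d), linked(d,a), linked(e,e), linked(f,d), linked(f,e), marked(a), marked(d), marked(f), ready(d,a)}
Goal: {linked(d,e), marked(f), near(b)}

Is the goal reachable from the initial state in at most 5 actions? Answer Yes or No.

1. step(d,e)  →  {linked(a,a), linked(b,b), linked(b,d), linked(d,a), linked(d,e), linked(f,d), linked(f,e), marked(a), marked(d), marked(f), ready(d,a)}
2. swap(d,a)  →  {linked(a,a), linked(b,b), linked(b,d), linked(d,a), linked(d,e), linked(f,d), linked(f,e), marked(a), marked(d), marked(f), ready(d,a), ready(d,d)}
3. drop(b,d)  →  {linked(a,a), linked(b,b), linked(b,d), linked(d,a), linked(d,b), linked(d,e), linked(f,d), linked(f,e), marked(a), marked(d), marked(f), near(b), ready(d,a)}
optimal plan length = 3; 3 ≤ 5

Yes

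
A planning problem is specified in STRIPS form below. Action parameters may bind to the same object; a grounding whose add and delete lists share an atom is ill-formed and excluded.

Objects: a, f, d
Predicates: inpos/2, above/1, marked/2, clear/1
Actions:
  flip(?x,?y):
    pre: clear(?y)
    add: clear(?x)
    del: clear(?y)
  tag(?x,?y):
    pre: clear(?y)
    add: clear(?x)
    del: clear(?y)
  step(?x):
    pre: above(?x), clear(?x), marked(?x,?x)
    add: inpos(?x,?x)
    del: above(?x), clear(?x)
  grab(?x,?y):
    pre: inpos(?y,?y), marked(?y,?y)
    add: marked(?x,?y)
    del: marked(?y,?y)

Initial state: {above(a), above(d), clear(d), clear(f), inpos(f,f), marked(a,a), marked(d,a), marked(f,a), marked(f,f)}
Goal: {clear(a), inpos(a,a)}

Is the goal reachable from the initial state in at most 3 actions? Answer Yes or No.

Yes

1. flip(a,f)  →  {above(a), above(d), clear(a), clear(d), inpos(f,f), marked(a,a), marked(d,a), marked(f,a), marked(f,f)}
2. step(a)  →  {above(d), clear(d), inpos(a,a), inpos(f,f), marked(a,a), marked(d,a), marked(f,a), marked(f,f)}
3. flip(a,d)  →  {above(d), clear(a), inpos(a,a), inpos(f,f), marked(a,a), marked(d,a), marked(f,a), marked(f,f)}
optimal plan length = 3; 3 ≤ 3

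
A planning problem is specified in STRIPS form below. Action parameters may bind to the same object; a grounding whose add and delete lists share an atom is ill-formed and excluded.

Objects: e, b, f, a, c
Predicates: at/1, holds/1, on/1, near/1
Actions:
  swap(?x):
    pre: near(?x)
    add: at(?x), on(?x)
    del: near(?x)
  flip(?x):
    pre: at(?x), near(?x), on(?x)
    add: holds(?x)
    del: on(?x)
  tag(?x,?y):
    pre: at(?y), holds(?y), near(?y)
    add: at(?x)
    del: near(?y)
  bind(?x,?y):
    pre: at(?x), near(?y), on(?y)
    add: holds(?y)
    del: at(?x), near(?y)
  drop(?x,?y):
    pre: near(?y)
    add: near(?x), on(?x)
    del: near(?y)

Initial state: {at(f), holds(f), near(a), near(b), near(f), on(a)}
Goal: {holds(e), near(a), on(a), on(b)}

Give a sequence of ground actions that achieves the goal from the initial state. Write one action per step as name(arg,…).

1. swap(b)  →  {at(b), at(f), holds(f), near(a), near(f), on(a), on(b)}
2. drop(e,f)  →  {at(b), at(f), holds(f), near(a), near(e), on(a), on(b), on(e)}
3. bind(b,e)  →  {at(f), holds(e), holds(f), near(a), on(a), on(b), on(e)}

swap(b); drop(e,f); bind(b,e)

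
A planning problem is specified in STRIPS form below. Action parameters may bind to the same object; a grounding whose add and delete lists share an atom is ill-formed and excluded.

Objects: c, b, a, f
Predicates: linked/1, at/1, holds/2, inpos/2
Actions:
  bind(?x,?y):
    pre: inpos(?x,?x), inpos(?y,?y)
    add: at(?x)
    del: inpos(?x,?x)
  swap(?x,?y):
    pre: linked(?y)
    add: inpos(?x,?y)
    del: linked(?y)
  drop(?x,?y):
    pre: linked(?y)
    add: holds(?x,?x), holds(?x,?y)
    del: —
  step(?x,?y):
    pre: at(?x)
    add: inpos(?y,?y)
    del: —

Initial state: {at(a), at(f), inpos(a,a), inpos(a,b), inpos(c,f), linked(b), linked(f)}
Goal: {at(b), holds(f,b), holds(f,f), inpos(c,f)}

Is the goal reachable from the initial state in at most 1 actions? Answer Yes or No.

1. drop(f,b)  →  {at(a), at(f), holds(f,b), holds(f,f), inpos(a,a), inpos(a,b), inpos(c,f), linked(b), linked(f)}
2. swap(b,b)  →  {at(a), at(f), holds(f,b), holds(f,f), inpos(a,a), inpos(a,b), inpos(b,b), inpos(c,f), linked(f)}
3. bind(b,b)  →  {at(a), at(b), at(f), holds(f,b), holds(f,f), inpos(a,a), inpos(a,b), inpos(c,f), linked(f)}
optimal plan length = 3; 3 > 1

No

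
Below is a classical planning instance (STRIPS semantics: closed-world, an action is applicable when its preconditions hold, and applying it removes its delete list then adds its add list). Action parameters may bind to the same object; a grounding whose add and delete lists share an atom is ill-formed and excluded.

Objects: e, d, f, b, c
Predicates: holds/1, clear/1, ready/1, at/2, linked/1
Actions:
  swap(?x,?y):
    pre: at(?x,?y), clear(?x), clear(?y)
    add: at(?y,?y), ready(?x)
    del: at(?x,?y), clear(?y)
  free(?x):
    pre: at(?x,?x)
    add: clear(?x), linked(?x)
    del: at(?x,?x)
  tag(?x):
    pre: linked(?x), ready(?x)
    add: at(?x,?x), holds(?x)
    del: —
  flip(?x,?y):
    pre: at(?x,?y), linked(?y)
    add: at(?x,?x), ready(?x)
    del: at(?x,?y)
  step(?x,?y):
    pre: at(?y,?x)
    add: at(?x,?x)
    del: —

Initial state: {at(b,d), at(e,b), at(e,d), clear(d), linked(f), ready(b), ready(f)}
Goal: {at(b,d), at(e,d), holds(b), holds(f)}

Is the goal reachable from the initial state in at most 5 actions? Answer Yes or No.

1. tag(f)  →  {at(b,d), at(e,b), at(e,d), at(f,f), clear(d), holds(f), linked(f), ready(b), ready(f)}
2. step(b,e)  →  {at(b,b), at(b,d), at(e,b), at(e,d), at(f,f), clear(d), holds(f), linked(f), ready(b), ready(f)}
3. free(b)  →  {at(b,d), at(e,b), at(e,d), at(f,f), clear(b), clear(d), holds(f), linked(b), linked(f), ready(b), ready(f)}
4. tag(b)  →  {at(b,b), at(b,d), at(e,b), at(e,d), at(f,f), clear(b), clear(d), holds(b), holds(f), linked(b), linked(f), ready(b), ready(f)}
optimal plan length = 4; 4 ≤ 5

Yes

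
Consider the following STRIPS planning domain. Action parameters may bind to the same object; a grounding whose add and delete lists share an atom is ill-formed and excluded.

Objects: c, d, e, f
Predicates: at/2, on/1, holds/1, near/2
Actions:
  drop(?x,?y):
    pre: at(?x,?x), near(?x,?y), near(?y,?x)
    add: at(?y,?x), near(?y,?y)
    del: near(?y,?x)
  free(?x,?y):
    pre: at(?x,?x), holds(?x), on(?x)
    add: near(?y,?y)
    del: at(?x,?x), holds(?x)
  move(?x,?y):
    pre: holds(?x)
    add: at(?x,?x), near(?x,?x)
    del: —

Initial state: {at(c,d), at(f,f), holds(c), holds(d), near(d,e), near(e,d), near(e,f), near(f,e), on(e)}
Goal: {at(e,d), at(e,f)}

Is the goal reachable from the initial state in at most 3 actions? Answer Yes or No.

1. drop(f,e)  →  {at(c,d), at(e,f), at(f,f), holds(c), holds(d), near(d,e), near(e,d), near(e,e), near(f,e), on(e)}
2. move(d,c)  →  {at(c,d), at(d,d), at(e,f), at(f,f), holds(c), holds(d), near(d,d), near(d,e), near(e,d), near(e,e), near(f,e), on(e)}
3. drop(d,e)  →  {at(c,d), at(d,d), at(e,d), at(e,f), at(f,f), holds(c), holds(d), near(d,d), near(d,e), near(e,e), near(f,e), on(e)}
optimal plan length = 3; 3 ≤ 3

Yes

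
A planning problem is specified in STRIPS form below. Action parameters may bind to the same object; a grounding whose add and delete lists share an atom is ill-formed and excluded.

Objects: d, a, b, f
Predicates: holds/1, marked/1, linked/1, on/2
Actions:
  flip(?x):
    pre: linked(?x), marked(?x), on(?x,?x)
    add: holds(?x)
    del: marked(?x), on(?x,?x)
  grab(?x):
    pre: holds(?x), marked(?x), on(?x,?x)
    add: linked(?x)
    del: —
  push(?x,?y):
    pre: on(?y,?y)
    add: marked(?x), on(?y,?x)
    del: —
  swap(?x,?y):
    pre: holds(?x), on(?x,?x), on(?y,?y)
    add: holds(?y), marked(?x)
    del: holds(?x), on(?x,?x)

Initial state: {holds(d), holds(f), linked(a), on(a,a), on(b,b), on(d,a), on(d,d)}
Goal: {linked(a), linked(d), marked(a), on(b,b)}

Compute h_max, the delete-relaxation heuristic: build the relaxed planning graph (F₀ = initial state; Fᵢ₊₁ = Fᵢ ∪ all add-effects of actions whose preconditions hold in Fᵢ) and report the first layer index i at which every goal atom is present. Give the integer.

2

F0 = init (7 atoms)
F1 = F0 ∪ {holds(a), holds(b), marked(a), marked(b), marked(d), marked(f), on(a,b), on(a,d), on(a,f), on(b,a), on(b,d), on(b,f), on(d,b), on(d,f)}  (21 atoms)
F2 = F1 ∪ {linked(b), linked(d)}  (23 atoms)
goal ⊆ F2  ⇒  h_max = 2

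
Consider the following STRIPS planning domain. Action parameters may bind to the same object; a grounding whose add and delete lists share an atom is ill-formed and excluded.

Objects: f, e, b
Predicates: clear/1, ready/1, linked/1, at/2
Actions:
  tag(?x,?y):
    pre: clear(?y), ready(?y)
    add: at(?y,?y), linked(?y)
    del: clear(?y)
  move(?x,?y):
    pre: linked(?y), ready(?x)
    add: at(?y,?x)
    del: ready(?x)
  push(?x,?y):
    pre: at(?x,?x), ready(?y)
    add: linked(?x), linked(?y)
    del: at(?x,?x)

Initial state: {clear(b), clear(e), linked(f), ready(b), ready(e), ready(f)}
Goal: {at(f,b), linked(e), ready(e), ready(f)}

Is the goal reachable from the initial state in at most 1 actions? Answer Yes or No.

No

1. tag(f,e)  →  {at(e,e), clear(b), linked(e), linked(f), ready(b), ready(e), ready(f)}
2. move(b,f)  →  {at(e,e), at(f,b), clear(b), linked(e), linked(f), ready(e), ready(f)}
optimal plan length = 2; 2 > 1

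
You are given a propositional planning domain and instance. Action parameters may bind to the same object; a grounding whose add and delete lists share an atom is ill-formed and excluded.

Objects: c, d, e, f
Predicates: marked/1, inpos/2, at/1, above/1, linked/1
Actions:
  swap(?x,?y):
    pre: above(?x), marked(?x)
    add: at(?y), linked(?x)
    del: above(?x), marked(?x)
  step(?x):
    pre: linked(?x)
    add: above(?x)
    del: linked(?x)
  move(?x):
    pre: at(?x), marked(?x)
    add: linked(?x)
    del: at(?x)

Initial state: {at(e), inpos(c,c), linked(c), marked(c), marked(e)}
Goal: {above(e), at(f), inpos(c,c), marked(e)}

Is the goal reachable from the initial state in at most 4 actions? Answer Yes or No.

1. step(c)  →  {above(c), at(e), inpos(c,c), marked(c), marked(e)}
2. swap(c,f)  →  {at(e), at(f), inpos(c,c), linked(c), marked(e)}
3. move(e)  →  {at(f), inpos(c,c), linked(c), linked(e), marked(e)}
4. step(e)  →  {above(e), at(f), inpos(c,c), linked(c), marked(e)}
optimal plan length = 4; 4 ≤ 4

Yes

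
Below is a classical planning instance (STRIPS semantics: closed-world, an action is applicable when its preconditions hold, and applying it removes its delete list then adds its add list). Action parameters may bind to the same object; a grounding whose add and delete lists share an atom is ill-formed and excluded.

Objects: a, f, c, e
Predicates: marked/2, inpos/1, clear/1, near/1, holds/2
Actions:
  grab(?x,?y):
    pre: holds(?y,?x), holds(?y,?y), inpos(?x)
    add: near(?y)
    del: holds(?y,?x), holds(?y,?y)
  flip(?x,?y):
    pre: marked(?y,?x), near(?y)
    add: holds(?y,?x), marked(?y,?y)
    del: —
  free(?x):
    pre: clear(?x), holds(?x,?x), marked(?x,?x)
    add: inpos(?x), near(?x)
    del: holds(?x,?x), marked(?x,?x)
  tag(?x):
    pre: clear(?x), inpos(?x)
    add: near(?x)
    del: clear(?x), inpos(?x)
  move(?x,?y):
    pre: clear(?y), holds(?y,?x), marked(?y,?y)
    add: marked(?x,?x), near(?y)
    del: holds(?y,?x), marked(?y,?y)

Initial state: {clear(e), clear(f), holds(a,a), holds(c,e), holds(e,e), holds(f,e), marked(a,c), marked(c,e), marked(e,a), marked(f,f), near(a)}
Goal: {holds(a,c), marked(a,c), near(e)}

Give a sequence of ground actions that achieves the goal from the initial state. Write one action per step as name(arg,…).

flip(c,a); move(e,f); free(e)

1. flip(c,a)  →  {clear(e), clear(f), holds(a,a), holds(a,c), holds(c,e), holds(e,e), holds(f,e), marked(a,a), marked(a,c), marked(c,e), marked(e,a), marked(f,f), near(a)}
2. move(e,f)  →  {clear(e), clear(f), holds(a,a), holds(a,c), holds(c,e), holds(e,e), marked(a,a), marked(a,c), marked(c,e), marked(e,a), marked(e,e), near(a), near(f)}
3. free(e)  →  {clear(e), clear(f), holds(a,a), holds(a,c), holds(c,e), inpos(e), marked(a,a), marked(a,c), marked(c,e), marked(e,a), near(a), near(e), near(f)}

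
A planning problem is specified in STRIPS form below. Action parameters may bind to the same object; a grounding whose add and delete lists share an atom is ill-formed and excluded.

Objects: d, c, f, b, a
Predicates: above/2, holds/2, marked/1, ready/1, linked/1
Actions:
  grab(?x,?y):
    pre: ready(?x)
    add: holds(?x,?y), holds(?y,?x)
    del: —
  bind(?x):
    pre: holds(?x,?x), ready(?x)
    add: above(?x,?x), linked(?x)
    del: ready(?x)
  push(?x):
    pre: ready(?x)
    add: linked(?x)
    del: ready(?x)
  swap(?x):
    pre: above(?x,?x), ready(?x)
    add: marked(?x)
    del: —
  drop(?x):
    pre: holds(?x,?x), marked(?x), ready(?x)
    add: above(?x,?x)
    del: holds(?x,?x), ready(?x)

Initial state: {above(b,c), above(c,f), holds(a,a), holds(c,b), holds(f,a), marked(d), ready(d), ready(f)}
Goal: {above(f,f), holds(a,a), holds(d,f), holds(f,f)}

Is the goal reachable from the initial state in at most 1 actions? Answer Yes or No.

No

1. grab(d,f)  →  {above(b,c), above(c,f), holds(a,a), holds(c,b), holds(d,f), holds(f,a), holds(f,d), marked(d), ready(d), ready(f)}
2. grab(f,f)  →  {above(b,c), above(c,f), holds(a,a), holds(c,b), holds(d,f), holds(f,a), holds(f,d), holds(f,f), marked(d), ready(d), ready(f)}
3. bind(f)  →  {above(b,c), above(c,f), above(f,f), holds(a,a), holds(c,b), holds(d,f), holds(f,a), holds(f,d), holds(f,f), linked(f), marked(d), ready(d)}
optimal plan length = 3; 3 > 1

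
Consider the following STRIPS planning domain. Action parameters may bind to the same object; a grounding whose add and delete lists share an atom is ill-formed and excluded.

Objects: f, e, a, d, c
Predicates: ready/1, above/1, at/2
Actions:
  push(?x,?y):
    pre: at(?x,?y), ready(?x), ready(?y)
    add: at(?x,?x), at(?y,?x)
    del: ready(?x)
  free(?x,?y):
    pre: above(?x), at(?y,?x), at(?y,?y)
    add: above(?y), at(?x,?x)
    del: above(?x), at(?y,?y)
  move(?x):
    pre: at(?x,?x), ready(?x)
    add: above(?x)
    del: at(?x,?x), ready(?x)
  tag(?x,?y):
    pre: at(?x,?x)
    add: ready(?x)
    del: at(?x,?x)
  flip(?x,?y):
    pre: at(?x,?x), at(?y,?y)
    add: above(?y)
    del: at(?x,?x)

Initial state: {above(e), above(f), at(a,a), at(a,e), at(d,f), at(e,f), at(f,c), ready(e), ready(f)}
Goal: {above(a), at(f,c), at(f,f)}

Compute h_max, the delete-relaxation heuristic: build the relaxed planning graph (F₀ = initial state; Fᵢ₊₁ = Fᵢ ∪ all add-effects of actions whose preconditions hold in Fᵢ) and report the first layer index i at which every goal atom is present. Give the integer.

F0 = init (9 atoms)
F1 = F0 ∪ {above(a), at(e,e), at(f,e), ready(a)}  (13 atoms)
F2 = F1 ∪ {at(e,a), at(f,f)}  (15 atoms)
goal ⊆ F2  ⇒  h_max = 2

2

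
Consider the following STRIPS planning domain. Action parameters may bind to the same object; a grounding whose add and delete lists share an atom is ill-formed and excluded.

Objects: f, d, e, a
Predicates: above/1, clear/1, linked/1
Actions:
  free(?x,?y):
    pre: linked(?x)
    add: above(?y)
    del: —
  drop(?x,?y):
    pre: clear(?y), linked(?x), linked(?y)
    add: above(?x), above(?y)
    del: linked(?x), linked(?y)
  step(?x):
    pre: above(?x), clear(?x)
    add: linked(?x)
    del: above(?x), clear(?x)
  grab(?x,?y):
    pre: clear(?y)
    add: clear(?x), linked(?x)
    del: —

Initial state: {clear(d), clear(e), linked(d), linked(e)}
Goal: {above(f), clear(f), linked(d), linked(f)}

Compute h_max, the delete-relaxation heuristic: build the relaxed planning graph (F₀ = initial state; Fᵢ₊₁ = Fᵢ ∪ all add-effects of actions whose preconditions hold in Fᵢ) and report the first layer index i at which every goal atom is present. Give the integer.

F0 = init (4 atoms)
F1 = F0 ∪ {above(a), above(d), above(e), above(f), clear(a), clear(f), linked(a), linked(f)}  (12 atoms)
goal ⊆ F1  ⇒  h_max = 1

1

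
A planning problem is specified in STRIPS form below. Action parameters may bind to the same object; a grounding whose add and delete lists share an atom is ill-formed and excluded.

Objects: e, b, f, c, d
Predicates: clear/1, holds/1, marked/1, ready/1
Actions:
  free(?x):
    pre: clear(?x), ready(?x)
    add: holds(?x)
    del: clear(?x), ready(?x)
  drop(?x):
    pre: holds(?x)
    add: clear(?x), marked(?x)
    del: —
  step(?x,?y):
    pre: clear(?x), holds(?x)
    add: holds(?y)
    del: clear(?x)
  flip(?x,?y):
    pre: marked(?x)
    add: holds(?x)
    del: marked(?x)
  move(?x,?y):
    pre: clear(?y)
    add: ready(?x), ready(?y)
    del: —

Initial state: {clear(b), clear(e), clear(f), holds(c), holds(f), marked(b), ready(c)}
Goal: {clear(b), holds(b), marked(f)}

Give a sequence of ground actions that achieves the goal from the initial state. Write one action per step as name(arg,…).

drop(f); step(f,b)

1. drop(f)  →  {clear(b), clear(e), clear(f), holds(c), holds(f), marked(b), marked(f), ready(c)}
2. step(f,b)  →  {clear(b), clear(e), holds(b), holds(c), holds(f), marked(b), marked(f), ready(c)}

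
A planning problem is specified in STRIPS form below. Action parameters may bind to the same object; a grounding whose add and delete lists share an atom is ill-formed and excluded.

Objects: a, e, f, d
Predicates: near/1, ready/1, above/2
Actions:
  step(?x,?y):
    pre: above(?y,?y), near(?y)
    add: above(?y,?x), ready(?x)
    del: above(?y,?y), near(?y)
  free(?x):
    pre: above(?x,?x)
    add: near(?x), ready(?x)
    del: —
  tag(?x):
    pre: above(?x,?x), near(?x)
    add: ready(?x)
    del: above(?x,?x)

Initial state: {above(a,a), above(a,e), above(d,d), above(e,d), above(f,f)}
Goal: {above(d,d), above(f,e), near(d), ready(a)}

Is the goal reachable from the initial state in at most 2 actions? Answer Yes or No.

No

1. free(a)  →  {above(a,a), above(a,e), above(d,d), above(e,d), above(f,f), near(a), ready(a)}
2. free(f)  →  {above(a,a), above(a,e), above(d,d), above(e,d), above(f,f), near(a), near(f), ready(a), ready(f)}
3. step(e,f)  →  {above(a,a), above(a,e), above(d,d), above(e,d), above(f,e), near(a), ready(a), ready(e), ready(f)}
4. free(d)  →  {above(a,a), above(a,e), above(d,d), above(e,d), above(f,e), near(a), near(d), ready(a), ready(d), ready(e), ready(f)}
optimal plan length = 4; 4 > 2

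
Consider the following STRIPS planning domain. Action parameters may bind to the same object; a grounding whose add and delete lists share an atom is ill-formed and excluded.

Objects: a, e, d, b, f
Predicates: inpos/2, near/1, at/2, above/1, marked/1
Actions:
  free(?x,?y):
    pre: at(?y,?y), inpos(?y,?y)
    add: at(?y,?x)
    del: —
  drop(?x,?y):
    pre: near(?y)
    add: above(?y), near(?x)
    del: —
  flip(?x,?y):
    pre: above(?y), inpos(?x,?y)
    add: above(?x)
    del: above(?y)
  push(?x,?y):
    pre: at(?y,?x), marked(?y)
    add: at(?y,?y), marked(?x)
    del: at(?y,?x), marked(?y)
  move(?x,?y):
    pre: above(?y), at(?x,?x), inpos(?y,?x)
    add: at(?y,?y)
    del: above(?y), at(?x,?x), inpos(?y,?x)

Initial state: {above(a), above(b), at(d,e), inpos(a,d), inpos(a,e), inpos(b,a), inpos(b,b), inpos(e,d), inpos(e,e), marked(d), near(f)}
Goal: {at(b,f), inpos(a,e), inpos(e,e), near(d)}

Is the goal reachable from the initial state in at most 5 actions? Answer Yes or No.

Yes

1. drop(d,f)  →  {above(a), above(b), above(f), at(d,e), inpos(a,d), inpos(a,e), inpos(b,a), inpos(b,b), inpos(e,d), inpos(e,e), marked(d), near(d), near(f)}
2. push(e,d)  →  {above(a), above(b), above(f), at(d,d), inpos(a,d), inpos(a,e), inpos(b,a), inpos(b,b), inpos(e,d), inpos(e,e), marked(e), near(d), near(f)}
3. move(d,a)  →  {above(b), above(f), at(a,a), inpos(a,e), inpos(b,a), inpos(b,b), inpos(e,d), inpos(e,e), marked(e), near(d), near(f)}
4. move(a,b)  →  {above(f), at(b,b), inpos(a,e), inpos(b,b), inpos(e,d), inpos(e,e), marked(e), near(d), near(f)}
5. free(f,b)  →  {above(f), at(b,b), at(b,f), inpos(a,e), inpos(b,b), inpos(e,d), inpos(e,e), marked(e), near(d), near(f)}
optimal plan length = 5; 5 ≤ 5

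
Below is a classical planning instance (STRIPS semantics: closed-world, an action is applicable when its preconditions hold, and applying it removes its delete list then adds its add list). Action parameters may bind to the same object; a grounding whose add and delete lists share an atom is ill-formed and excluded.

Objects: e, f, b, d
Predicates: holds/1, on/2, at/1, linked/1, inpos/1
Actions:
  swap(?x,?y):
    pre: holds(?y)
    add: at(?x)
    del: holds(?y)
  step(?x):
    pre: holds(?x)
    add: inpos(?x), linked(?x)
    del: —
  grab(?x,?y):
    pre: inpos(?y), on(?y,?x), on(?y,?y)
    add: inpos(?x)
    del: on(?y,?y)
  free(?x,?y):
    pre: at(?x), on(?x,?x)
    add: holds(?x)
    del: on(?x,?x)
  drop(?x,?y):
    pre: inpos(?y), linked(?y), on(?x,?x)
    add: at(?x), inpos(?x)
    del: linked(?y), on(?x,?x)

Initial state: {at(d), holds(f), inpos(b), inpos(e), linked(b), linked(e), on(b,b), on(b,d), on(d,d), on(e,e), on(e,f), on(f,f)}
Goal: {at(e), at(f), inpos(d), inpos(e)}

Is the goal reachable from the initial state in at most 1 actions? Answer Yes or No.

No

1. swap(e,f)  →  {at(d), at(e), inpos(b), inpos(e), linked(b), linked(e), on(b,b), on(b,d), on(d,d), on(e,e), on(e,f), on(f,f)}
2. grab(d,b)  →  {at(d), at(e), inpos(b), inpos(d), inpos(e), linked(b), linked(e), on(b,d), on(d,d), on(e,e), on(e,f), on(f,f)}
3. drop(f,e)  →  {at(d), at(e), at(f), inpos(b), inpos(d), inpos(e), inpos(f), linked(b), on(b,d), on(d,d), on(e,e), on(e,f)}
optimal plan length = 3; 3 > 1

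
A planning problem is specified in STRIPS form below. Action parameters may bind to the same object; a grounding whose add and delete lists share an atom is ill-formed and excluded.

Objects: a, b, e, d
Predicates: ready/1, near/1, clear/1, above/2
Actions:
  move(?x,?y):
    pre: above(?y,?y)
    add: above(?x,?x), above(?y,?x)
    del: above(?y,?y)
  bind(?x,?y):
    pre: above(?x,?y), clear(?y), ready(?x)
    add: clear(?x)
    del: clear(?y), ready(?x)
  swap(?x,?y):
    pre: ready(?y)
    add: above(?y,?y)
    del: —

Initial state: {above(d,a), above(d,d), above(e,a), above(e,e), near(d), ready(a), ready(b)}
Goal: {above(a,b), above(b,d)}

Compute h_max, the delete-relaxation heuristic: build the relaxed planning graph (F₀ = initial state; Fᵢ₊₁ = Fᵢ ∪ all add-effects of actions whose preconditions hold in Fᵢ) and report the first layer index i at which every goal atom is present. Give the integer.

2

F0 = init (7 atoms)
F1 = F0 ∪ {above(a,a), above(b,b), above(d,b), above(d,e), above(e,b), above(e,d)}  (13 atoms)
F2 = F1 ∪ {above(a,b), above(a,d), above(a,e), above(b,a), above(b,d), above(b,e)}  (19 atoms)
goal ⊆ F2  ⇒  h_max = 2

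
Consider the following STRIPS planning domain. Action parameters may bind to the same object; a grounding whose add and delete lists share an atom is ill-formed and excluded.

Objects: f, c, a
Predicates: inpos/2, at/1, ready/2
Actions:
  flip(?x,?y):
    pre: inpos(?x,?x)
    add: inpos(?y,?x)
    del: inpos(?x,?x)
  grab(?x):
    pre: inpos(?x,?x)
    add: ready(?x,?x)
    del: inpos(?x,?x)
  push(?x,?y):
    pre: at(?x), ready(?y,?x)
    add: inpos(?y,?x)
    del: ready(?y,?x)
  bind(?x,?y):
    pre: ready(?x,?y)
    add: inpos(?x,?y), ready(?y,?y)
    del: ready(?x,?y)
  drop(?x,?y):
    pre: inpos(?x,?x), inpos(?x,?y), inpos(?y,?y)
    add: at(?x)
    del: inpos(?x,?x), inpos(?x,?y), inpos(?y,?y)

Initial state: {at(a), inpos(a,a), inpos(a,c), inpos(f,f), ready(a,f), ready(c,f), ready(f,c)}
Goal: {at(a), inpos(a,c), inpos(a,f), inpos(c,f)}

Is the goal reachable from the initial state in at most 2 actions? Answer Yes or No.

1. flip(f,c)  →  {at(a), inpos(a,a), inpos(a,c), inpos(c,f), ready(a,f), ready(c,f), ready(f,c)}
2. bind(a,f)  →  {at(a), inpos(a,a), inpos(a,c), inpos(a,f), inpos(c,f), ready(c,f), ready(f,c), ready(f,f)}
optimal plan length = 2; 2 ≤ 2

Yes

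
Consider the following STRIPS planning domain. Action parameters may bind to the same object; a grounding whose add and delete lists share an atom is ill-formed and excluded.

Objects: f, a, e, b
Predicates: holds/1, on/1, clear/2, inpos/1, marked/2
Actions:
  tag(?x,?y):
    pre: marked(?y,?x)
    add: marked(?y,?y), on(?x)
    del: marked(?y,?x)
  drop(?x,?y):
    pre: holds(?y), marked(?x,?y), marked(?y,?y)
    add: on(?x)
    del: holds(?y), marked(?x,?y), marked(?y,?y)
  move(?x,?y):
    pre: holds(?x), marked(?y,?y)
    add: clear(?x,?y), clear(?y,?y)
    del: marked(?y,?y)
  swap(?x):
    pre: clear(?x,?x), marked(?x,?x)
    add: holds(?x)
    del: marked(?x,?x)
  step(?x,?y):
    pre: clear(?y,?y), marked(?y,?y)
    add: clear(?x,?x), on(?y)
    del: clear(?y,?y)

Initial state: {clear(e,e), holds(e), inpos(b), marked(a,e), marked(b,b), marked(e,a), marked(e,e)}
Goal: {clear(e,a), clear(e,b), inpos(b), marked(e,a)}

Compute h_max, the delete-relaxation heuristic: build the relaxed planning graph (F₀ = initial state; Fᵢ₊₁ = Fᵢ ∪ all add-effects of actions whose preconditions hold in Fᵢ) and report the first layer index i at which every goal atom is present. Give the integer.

F0 = init (7 atoms)
F1 = F0 ∪ {clear(a,a), clear(b,b), clear(e,b), clear(f,f), marked(a,a), on(a), on(e)}  (14 atoms)
F2 = F1 ∪ {clear(e,a), holds(a), holds(b), on(b)}  (18 atoms)
goal ⊆ F2  ⇒  h_max = 2

2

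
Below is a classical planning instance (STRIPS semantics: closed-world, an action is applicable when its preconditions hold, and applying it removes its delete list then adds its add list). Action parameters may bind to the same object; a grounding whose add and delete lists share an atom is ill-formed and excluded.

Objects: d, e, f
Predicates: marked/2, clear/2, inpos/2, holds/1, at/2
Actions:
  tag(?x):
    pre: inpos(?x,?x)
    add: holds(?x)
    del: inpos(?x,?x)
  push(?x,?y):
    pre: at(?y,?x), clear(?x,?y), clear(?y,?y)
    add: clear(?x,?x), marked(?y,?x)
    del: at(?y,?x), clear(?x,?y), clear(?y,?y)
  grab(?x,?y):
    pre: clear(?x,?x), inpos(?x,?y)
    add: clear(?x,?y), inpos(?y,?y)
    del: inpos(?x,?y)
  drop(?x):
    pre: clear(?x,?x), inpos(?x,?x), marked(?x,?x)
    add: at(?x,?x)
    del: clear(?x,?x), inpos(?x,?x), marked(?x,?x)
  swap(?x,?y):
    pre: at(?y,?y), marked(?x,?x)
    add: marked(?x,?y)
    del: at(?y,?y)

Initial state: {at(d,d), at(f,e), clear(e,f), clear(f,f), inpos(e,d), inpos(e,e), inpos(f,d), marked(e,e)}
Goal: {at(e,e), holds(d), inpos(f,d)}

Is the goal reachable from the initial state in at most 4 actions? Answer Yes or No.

1. push(e,f)  →  {at(d,d), clear(e,e), inpos(e,d), inpos(e,e), inpos(f,d), marked(e,e), marked(f,e)}
2. grab(e,d)  →  {at(d,d), clear(e,d), clear(e,e), inpos(d,d), inpos(e,e), inpos(f,d), marked(e,e), marked(f,e)}
3. tag(d)  →  {at(d,d), clear(e,d), clear(e,e), holds(d), inpos(e,e), inpos(f,d), marked(e,e), marked(f,e)}
4. drop(e)  →  {at(d,d), at(e,e), clear(e,d), holds(d), inpos(f,d), marked(f,e)}
optimal plan length = 4; 4 ≤ 4

Yes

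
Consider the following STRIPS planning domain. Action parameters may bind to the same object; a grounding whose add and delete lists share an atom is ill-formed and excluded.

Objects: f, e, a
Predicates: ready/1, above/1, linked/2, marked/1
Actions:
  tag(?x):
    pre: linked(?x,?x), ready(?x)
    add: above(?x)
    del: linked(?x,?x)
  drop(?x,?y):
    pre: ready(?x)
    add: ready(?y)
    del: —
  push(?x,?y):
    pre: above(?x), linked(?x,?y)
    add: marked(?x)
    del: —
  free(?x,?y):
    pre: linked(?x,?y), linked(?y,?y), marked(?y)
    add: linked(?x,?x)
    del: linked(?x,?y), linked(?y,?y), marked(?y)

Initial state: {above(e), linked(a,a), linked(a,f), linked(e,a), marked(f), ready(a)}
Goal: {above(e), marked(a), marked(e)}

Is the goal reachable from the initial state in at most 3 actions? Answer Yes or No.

Yes

1. tag(a)  →  {above(a), above(e), linked(a,f), linked(e,a), marked(f), ready(a)}
2. push(e,a)  →  {above(a), above(e), linked(a,f), linked(e,a), marked(e), marked(f), ready(a)}
3. push(a,f)  →  {above(a), above(e), linked(a,f), linked(e,a), marked(a), marked(e), marked(f), ready(a)}
optimal plan length = 3; 3 ≤ 3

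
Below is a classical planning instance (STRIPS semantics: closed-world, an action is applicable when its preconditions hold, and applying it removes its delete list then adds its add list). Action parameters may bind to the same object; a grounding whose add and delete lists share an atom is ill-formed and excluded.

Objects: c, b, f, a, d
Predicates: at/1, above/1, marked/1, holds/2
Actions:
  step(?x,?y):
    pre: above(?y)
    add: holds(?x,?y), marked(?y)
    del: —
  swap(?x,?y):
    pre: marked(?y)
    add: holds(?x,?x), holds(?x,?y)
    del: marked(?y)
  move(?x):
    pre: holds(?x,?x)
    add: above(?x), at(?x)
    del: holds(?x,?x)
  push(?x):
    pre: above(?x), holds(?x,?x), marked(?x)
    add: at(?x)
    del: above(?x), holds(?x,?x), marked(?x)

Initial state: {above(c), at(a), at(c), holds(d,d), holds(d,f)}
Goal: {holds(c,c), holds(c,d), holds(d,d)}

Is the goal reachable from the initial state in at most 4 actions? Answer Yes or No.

1. move(d)  →  {above(c), above(d), at(a), at(c), at(d), holds(d,f)}
2. step(d,d)  →  {above(c), above(d), at(a), at(c), at(d), holds(d,d), holds(d,f), marked(d)}
3. swap(c,d)  →  {above(c), above(d), at(a), at(c), at(d), holds(c,c), holds(c,d), holds(d,d), holds(d,f)}
optimal plan length = 3; 3 ≤ 4

Yes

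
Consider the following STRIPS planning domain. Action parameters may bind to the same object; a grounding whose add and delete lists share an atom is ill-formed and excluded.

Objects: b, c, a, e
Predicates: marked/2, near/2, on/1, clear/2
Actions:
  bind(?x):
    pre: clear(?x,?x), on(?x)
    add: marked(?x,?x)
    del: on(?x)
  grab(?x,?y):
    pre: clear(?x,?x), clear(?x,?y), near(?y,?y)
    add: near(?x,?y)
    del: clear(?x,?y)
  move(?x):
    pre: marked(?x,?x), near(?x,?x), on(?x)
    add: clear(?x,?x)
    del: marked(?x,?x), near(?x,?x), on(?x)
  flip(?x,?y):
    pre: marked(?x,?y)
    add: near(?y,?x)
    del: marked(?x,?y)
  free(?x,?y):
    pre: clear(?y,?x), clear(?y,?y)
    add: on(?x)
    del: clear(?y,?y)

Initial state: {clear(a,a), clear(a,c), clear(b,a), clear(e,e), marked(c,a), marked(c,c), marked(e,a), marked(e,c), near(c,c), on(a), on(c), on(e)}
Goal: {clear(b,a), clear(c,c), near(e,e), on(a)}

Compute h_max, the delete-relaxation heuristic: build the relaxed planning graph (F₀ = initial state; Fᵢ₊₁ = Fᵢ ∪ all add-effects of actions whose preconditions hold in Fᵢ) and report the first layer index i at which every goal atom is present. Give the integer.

2

F0 = init (12 atoms)
F1 = F0 ∪ {clear(c,c), marked(a,a), marked(e,e), near(a,c), near(a,e), near(c,e)}  (18 atoms)
F2 = F1 ∪ {near(a,a), near(e,e)}  (20 atoms)
goal ⊆ F2  ⇒  h_max = 2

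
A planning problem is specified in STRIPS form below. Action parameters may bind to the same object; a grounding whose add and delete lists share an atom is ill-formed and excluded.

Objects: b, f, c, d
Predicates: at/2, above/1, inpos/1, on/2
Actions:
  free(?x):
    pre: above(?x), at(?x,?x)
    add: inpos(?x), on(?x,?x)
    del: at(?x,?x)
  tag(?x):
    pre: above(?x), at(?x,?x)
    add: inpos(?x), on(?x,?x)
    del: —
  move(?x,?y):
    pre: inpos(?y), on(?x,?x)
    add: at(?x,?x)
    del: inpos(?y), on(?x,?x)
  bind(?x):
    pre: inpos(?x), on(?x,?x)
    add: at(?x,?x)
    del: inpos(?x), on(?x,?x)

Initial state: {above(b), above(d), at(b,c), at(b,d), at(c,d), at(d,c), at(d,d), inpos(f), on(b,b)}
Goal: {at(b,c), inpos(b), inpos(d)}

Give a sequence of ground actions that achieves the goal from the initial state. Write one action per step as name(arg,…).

free(d); move(b,f); free(b)

1. free(d)  →  {above(b), above(d), at(b,c), at(b,d), at(c,d), at(d,c), inpos(d), inpos(f), on(b,b), on(d,d)}
2. move(b,f)  →  {above(b), above(d), at(b,b), at(b,c), at(b,d), at(c,d), at(d,c), inpos(d), on(d,d)}
3. free(b)  →  {above(b), above(d), at(b,c), at(b,d), at(c,d), at(d,c), inpos(b), inpos(d), on(b,b), on(d,d)}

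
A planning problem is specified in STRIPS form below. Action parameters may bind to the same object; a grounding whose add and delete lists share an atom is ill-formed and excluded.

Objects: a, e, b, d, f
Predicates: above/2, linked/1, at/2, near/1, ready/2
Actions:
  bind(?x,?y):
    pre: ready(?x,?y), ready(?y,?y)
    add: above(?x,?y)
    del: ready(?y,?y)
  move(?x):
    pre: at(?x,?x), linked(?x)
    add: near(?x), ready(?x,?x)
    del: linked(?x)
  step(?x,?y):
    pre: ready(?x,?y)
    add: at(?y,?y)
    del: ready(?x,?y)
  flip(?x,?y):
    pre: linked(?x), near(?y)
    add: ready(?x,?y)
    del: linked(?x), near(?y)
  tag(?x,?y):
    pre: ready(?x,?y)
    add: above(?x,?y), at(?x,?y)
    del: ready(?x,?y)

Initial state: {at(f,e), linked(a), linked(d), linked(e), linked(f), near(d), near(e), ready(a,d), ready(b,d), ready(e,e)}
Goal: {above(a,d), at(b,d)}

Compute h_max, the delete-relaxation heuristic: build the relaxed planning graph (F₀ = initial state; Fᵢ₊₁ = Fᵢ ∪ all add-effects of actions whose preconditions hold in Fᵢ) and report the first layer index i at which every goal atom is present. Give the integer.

F0 = init (10 atoms)
F1 = F0 ∪ {above(a,d), above(b,d), above(e,e), at(a,d), at(b,d), at(d,d), at(e,e), ready(a,e), ready(d,d), ready(d,e), ready(e,d), ready(f,d), ready(f,e)}  (23 atoms)
goal ⊆ F1  ⇒  h_max = 1

1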